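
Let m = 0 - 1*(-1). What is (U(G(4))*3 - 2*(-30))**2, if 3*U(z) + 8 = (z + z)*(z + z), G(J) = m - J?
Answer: 7744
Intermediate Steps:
m = 1 (m = 0 + 1 = 1)
G(J) = 1 - J
U(z) = -8/3 + 4*z**2/3 (U(z) = -8/3 + ((z + z)*(z + z))/3 = -8/3 + ((2*z)*(2*z))/3 = -8/3 + (4*z**2)/3 = -8/3 + 4*z**2/3)
(U(G(4))*3 - 2*(-30))**2 = ((-8/3 + 4*(1 - 1*4)**2/3)*3 - 2*(-30))**2 = ((-8/3 + 4*(1 - 4)**2/3)*3 + 60)**2 = ((-8/3 + (4/3)*(-3)**2)*3 + 60)**2 = ((-8/3 + (4/3)*9)*3 + 60)**2 = ((-8/3 + 12)*3 + 60)**2 = ((28/3)*3 + 60)**2 = (28 + 60)**2 = 88**2 = 7744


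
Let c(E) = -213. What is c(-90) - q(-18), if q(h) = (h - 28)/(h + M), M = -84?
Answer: -10886/51 ≈ -213.45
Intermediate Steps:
q(h) = (-28 + h)/(-84 + h) (q(h) = (h - 28)/(h - 84) = (-28 + h)/(-84 + h))
c(-90) - q(-18) = -213 - (-28 - 18)/(-84 - 18) = -213 - (-46)/(-102) = -213 - (-1)*(-46)/102 = -213 - 1*23/51 = -213 - 23/51 = -10886/51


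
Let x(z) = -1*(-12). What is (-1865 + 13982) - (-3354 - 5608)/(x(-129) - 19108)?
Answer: 115688635/9548 ≈ 12117.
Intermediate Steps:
x(z) = 12
(-1865 + 13982) - (-3354 - 5608)/(x(-129) - 19108) = (-1865 + 13982) - (-3354 - 5608)/(12 - 19108) = 12117 - (-8962)/(-19096) = 12117 - (-8962)*(-1)/19096 = 12117 - 1*4481/9548 = 12117 - 4481/9548 = 115688635/9548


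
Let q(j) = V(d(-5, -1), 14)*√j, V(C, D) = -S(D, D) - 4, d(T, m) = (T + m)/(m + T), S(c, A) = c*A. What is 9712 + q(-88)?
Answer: 9712 - 400*I*√22 ≈ 9712.0 - 1876.2*I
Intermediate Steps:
S(c, A) = A*c
d(T, m) = 1 (d(T, m) = (T + m)/(T + m) = 1)
V(C, D) = -4 - D² (V(C, D) = -D*D - 4 = -D² - 4 = -4 - D²)
q(j) = -200*√j (q(j) = (-4 - 1*14²)*√j = (-4 - 1*196)*√j = (-4 - 196)*√j = -200*√j)
9712 + q(-88) = 9712 - 400*I*√22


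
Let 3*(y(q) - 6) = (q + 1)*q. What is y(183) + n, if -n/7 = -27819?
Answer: 205963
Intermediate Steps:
y(q) = 6 + q*(1 + q)/3 (y(q) = 6 + ((q + 1)*q)/3 = 6 + ((1 + q)*q)/3 = 6 + (q*(1 + q))/3 = 6 + q*(1 + q)/3)
n = 194733 (n = -7*(-27819) = 194733)
y(183) + n = (6 + (⅓)*183 + (⅓)*183²) + 194733 = (6 + 61 + (⅓)*33489) + 194733 = (6 + 61 + 11163) + 194733 = 11230 + 194733 = 205963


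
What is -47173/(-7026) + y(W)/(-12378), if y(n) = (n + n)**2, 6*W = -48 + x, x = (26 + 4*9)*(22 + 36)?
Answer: -13865042893/130451742 ≈ -106.28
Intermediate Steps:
x = 3596 (x = (26 + 36)*58 = 62*58 = 3596)
W = 1774/3 (W = (-48 + 3596)/6 = (1/6)*3548 = 1774/3 ≈ 591.33)
y(n) = 4*n**2 (y(n) = (2*n)**2 = 4*n**2)
-47173/(-7026) + y(W)/(-12378) = -47173/(-7026) + (4*(1774/3)**2)/(-12378) = -47173*(-1/7026) + (4*(3147076/9))*(-1/12378) = 47173/7026 + (12588304/9)*(-1/12378) = 47173/7026 - 6294152/55701 = -13865042893/130451742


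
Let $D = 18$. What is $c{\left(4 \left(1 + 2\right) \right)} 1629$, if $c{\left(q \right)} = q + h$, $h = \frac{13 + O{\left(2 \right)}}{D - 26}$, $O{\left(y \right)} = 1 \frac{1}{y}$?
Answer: $\frac{268785}{16} \approx 16799.0$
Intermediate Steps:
$O{\left(y \right)} = \frac{1}{y}$
$h = - \frac{27}{16}$ ($h = \frac{13 + \frac{1}{2}}{18 - 26} = \frac{13 + \frac{1}{2}}{-8} = \frac{27}{2} \left(- \frac{1}{8}\right) = - \frac{27}{16} \approx -1.6875$)
$c{\left(q \right)} = - \frac{27}{16} + q$ ($c{\left(q \right)} = q - \frac{27}{16} = - \frac{27}{16} + q$)
$c{\left(4 \left(1 + 2\right) \right)} 1629 = \left(- \frac{27}{16} + 4 \left(1 + 2\right)\right) 1629 = \left(- \frac{27}{16} + 4 \cdot 3\right) 1629 = \left(- \frac{27}{16} + 12\right) 1629 = \frac{165}{16} \cdot 1629 = \frac{268785}{16}$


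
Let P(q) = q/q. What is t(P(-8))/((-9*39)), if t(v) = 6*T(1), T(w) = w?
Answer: -2/117 ≈ -0.017094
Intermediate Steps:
P(q) = 1
t(v) = 6 (t(v) = 6*1 = 6)
t(P(-8))/((-9*39)) = 6/((-9*39)) = 6/(-351) = 6*(-1/351) = -2/117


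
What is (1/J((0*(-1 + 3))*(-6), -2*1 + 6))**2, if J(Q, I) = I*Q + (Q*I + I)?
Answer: 1/16 ≈ 0.062500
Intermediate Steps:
J(Q, I) = I + 2*I*Q (J(Q, I) = I*Q + (I*Q + I) = I*Q + (I + I*Q) = I + 2*I*Q)
(1/J((0*(-1 + 3))*(-6), -2*1 + 6))**2 = (1/((-2*1 + 6)*(1 + 2*((0*(-1 + 3))*(-6)))))**2 = (1/((-2 + 6)*(1 + 2*((0*2)*(-6)))))**2 = (1/(4*(1 + 2*(0*(-6)))))**2 = (1/(4*(1 + 2*0)))**2 = (1/(4*(1 + 0)))**2 = (1/(4*1))**2 = (1/4)**2 = 1/16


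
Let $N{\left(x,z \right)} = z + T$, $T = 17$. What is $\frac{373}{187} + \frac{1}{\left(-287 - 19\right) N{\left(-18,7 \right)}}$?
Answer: $\frac{161125}{80784} \approx 1.9945$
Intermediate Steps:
$N{\left(x,z \right)} = 17 + z$ ($N{\left(x,z \right)} = z + 17 = 17 + z$)
$\frac{373}{187} + \frac{1}{\left(-287 - 19\right) N{\left(-18,7 \right)}} = \frac{373}{187} + \frac{1}{\left(-287 - 19\right) \left(17 + 7\right)} = 373 \cdot \frac{1}{187} + \frac{1}{\left(-306\right) 24} = \frac{373}{187} - \frac{1}{7344} = \frac{161125}{80784}$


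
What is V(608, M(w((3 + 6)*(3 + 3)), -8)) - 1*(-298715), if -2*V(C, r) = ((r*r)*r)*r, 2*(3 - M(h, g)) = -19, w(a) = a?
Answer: 9168255/32 ≈ 2.8651e+5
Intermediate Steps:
M(h, g) = 25/2 (M(h, g) = 3 - ½*(-19) = 3 + 19/2 = 25/2)
V(C, r) = -r⁴/2 (V(C, r) = -(r*r)*r*r/2 = -r²*r*r/2 = -r³*r/2 = -r⁴/2)
V(608, M(w((3 + 6)*(3 + 3)), -8)) - 1*(-298715) = -(25/2)⁴/2 - 1*(-298715) = -½*390625/16 + 298715 = -390625/32 + 298715 = 9168255/32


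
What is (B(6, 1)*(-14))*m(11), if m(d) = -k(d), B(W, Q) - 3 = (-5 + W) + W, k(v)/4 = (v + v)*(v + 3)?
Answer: 172480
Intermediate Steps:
k(v) = 8*v*(3 + v) (k(v) = 4*((v + v)*(v + 3)) = 4*((2*v)*(3 + v)) = 4*(2*v*(3 + v)) = 8*v*(3 + v))
B(W, Q) = -2 + 2*W (B(W, Q) = 3 + ((-5 + W) + W) = 3 + (-5 + 2*W) = -2 + 2*W)
m(d) = -8*d*(3 + d)
(B(6, 1)*(-14))*m(11) = ((-2 + 2*6)*(-14))*(-8*11*(3 + 11)) = ((-2 + 12)*(-14))*(-8*11*14) = (10*(-14))*(-1232) = -140*(-1232) = 172480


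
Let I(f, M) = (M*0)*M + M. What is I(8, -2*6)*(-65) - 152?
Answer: 628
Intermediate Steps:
I(f, M) = M (I(f, M) = 0*M + M = 0 + M = M)
I(8, -2*6)*(-65) - 152 = -2*6*(-65) - 152 = -12*(-65) - 152 = 780 - 152 = 628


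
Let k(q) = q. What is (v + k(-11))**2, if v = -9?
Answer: 400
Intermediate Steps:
(v + k(-11))**2 = (-9 - 11)**2 = (-20)**2 = 400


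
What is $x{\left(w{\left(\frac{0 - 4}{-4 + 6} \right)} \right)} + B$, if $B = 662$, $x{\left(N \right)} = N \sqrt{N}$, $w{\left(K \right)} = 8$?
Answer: $662 + 16 \sqrt{2} \approx 684.63$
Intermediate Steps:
$x{\left(N \right)} = N^{\frac{3}{2}}$
$x{\left(w{\left(\frac{0 - 4}{-4 + 6} \right)} \right)} + B = 8^{\frac{3}{2}} + 662 = 16 \sqrt{2} + 662 = 662 + 16 \sqrt{2}$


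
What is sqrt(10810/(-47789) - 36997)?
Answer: 53*I*sqrt(30079686903)/47789 ≈ 192.35*I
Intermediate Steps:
sqrt(10810/(-47789) - 36997) = sqrt(10810*(-1/47789) - 36997) = sqrt(-10810/47789 - 36997) = sqrt(-1768060443/47789) = 53*I*sqrt(30079686903)/47789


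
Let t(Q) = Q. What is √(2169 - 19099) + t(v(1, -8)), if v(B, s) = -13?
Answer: -13 + I*√16930 ≈ -13.0 + 130.12*I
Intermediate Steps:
√(2169 - 19099) + t(v(1, -8)) = √(2169 - 19099) - 13 = √(-16930) - 13 = I*√16930 - 13 = -13 + I*√16930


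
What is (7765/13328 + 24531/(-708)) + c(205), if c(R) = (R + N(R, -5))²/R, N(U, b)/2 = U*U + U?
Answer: 27496064441411/786352 ≈ 3.4967e+7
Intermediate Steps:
N(U, b) = 2*U + 2*U² (N(U, b) = 2*(U*U + U) = 2*(U² + U) = 2*(U + U²) = 2*U + 2*U²)
c(R) = (R + 2*R*(1 + R))²/R
(7765/13328 + 24531/(-708)) + c(205) = (7765/13328 + 24531/(-708)) + 205*(3 + 2*205)² = (7765*(1/13328) + 24531*(-1/708)) + 205*(3 + 410)² = (7765/13328 - 8177/236) + 205*413² = -26787629/786352 + 205*170569 = -26787629/786352 + 34966645 = 27496064441411/786352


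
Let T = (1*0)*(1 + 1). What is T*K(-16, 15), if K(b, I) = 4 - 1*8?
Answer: 0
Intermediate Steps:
K(b, I) = -4 (K(b, I) = 4 - 8 = -4)
T = 0 (T = 0*2 = 0)
T*K(-16, 15) = 0*(-4) = 0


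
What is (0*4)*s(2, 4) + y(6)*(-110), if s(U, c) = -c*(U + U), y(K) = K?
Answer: -660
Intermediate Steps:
s(U, c) = -2*U*c (s(U, c) = -c*2*U = -2*U*c)
(0*4)*s(2, 4) + y(6)*(-110) = (0*4)*(-2*2*4) + 6*(-110) = 0*(-16) - 660 = 0 - 660 = -660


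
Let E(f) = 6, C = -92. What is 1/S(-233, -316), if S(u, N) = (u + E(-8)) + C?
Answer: -1/319 ≈ -0.0031348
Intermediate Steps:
S(u, N) = -86 + u (S(u, N) = (u + 6) - 92 = (6 + u) - 92 = -86 + u)
1/S(-233, -316) = 1/(-86 - 233) = 1/(-319) = -1/319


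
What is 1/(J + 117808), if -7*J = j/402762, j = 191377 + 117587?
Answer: 469889/55356631818 ≈ 8.4884e-6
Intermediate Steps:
j = 308964
J = -51494/469889 (J = -308964/(7*402762) = -⅐*51494/67127 = -51494/469889 ≈ -0.10959)
1/(J + 117808) = 1/(-51494/469889 + 117808) = 1/(55356631818/469889) = 469889/55356631818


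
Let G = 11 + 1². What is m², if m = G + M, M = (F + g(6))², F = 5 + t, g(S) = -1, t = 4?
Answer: 5776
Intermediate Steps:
F = 9 (F = 5 + 4 = 9)
M = 64 (M = (9 - 1)² = 8² = 64)
G = 12 (G = 11 + 1 = 12)
m = 76 (m = 12 + 64 = 76)
m² = 76² = 5776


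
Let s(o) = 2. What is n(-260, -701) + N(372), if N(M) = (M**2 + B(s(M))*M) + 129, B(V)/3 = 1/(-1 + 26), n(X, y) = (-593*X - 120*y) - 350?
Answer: 9412691/25 ≈ 3.7651e+5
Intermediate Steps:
n(X, y) = -350 - 593*X - 120*y
B(V) = 3/25 (B(V) = 3/(-1 + 26) = 3/25)
N(M) = 129 + M**2 + 3*M/25 (N(M) = (M**2 + 3*M/25) + 129 = 129 + M**2 + 3*M/25)
n(-260, -701) + N(372) = (-350 - 593*(-260) - 120*(-701)) + (129 + 372**2 + (3/25)*372) = (-350 + 154180 + 84120) + (129 + 138384 + 1116/25) = 237950 + 3463941/25 = 9412691/25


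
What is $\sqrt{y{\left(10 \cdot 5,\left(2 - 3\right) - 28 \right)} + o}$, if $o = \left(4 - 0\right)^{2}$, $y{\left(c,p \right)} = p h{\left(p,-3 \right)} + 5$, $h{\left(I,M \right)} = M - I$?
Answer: $i \sqrt{733} \approx 27.074 i$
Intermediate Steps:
$y{\left(c,p \right)} = 5 + p \left(-3 - p\right)$ ($y{\left(c,p \right)} = p \left(-3 - p\right) + 5 = 5 + p \left(-3 - p\right)$)
$o = 16$ ($o = \left(4 + 0\right)^{2} = 4^{2} = 16$)
$\sqrt{y{\left(10 \cdot 5,\left(2 - 3\right) - 28 \right)} + o} = \sqrt{\left(5 - \left(\left(2 - 3\right) - 28\right) \left(3 + \left(\left(2 - 3\right) - 28\right)\right)\right) + 16} = \sqrt{\left(5 - \left(-1 - 28\right) \left(3 - 29\right)\right) + 16} = \sqrt{\left(5 - - 29 \left(3 - 29\right)\right) + 16} = \sqrt{\left(5 - \left(-29\right) \left(-26\right)\right) + 16} = \sqrt{\left(5 - 754\right) + 16} = \sqrt{-749 + 16} = \sqrt{-733} = i \sqrt{733}$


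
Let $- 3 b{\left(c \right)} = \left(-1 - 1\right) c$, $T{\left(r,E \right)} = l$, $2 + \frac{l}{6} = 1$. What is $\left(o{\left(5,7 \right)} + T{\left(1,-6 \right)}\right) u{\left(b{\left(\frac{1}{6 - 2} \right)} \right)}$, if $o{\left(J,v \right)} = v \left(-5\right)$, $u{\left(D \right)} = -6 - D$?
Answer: $\frac{1517}{6} \approx 252.83$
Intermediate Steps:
$l = -6$ ($l = -12 + 6 \cdot 1 = -12 + 6 = -6$)
$T{\left(r,E \right)} = -6$
$b{\left(c \right)} = \frac{2 c}{3}$ ($b{\left(c \right)} = - \frac{\left(-1 - 1\right) c}{3} = - \frac{\left(-2\right) c}{3} = \frac{2 c}{3}$)
$o{\left(J,v \right)} = - 5 v$
$\left(o{\left(5,7 \right)} + T{\left(1,-6 \right)}\right) u{\left(b{\left(\frac{1}{6 - 2} \right)} \right)} = \left(\left(-5\right) 7 - 6\right) \left(-6 - \frac{2}{3 \left(6 - 2\right)}\right) = \left(-35 - 6\right) \left(-6 - \frac{2}{3 \cdot 4}\right) = - 41 \left(-6 - \frac{2}{3} \cdot \frac{1}{4}\right) = - 41 \left(-6 - \frac{1}{6}\right) = \left(-41\right) \left(- \frac{37}{6}\right) = \frac{1517}{6}$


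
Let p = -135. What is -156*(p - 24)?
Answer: 24804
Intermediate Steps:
-156*(p - 24) = -156*(-135 - 24) = -156*(-159) = 24804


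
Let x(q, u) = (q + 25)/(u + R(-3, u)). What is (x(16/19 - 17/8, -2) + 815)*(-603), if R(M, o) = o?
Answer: -296624745/608 ≈ -4.8787e+5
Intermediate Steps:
x(q, u) = (25 + q)/(2*u) (x(q, u) = (q + 25)/(u + u) = (25 + q)/((2*u)) = (25 + q)*(1/(2*u)) = (25 + q)/(2*u))
(x(16/19 - 17/8, -2) + 815)*(-603) = ((½)*(25 + (16/19 - 17/8))/(-2) + 815)*(-603) = ((½)*(-½)*(25 + (16*(1/19) - 17*⅛)) + 815)*(-603) = ((½)*(-½)*(25 + (16/19 - 17/8)) + 815)*(-603) = ((½)*(-½)*(25 - 195/152) + 815)*(-603) = ((½)*(-½)*(3605/152) + 815)*(-603) = (-3605/608 + 815)*(-603) = (491915/608)*(-603) = -296624745/608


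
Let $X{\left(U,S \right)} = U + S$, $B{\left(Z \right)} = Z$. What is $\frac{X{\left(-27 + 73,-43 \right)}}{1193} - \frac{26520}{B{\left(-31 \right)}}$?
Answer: $\frac{31638453}{36983} \approx 855.49$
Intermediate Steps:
$X{\left(U,S \right)} = S + U$
$\frac{X{\left(-27 + 73,-43 \right)}}{1193} - \frac{26520}{B{\left(-31 \right)}} = \frac{-43 + \left(-27 + 73\right)}{1193} - \frac{26520}{-31} = \left(-43 + 46\right) \frac{1}{1193} - - \frac{26520}{31} = 3 \cdot \frac{1}{1193} + \frac{26520}{31} = \frac{3}{1193} + \frac{26520}{31} = \frac{31638453}{36983}$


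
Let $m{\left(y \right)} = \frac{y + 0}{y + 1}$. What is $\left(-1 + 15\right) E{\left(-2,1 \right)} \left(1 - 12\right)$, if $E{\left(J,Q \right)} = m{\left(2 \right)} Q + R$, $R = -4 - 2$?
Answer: $\frac{2464}{3} \approx 821.33$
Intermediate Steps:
$m{\left(y \right)} = \frac{y}{1 + y}$
$R = -6$
$E{\left(J,Q \right)} = -6 + \frac{2 Q}{3}$ ($E{\left(J,Q \right)} = \frac{2}{1 + 2} Q - 6 = \frac{2}{3} Q - 6 = 2 \cdot \frac{1}{3} Q - 6 = \frac{2 Q}{3} - 6 = -6 + \frac{2 Q}{3}$)
$\left(-1 + 15\right) E{\left(-2,1 \right)} \left(1 - 12\right) = \left(-1 + 15\right) \left(-6 + \frac{2}{3} \cdot 1\right) \left(1 - 12\right) = 14 \left(-6 + \frac{2}{3}\right) \left(-11\right) = 14 \left(- \frac{16}{3}\right) \left(-11\right) = \left(- \frac{224}{3}\right) \left(-11\right) = \frac{2464}{3}$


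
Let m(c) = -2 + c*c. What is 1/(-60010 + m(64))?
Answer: -1/55916 ≈ -1.7884e-5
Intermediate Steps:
m(c) = -2 + c²
1/(-60010 + m(64)) = 1/(-60010 + (-2 + 64²)) = 1/(-60010 + (-2 + 4096)) = 1/(-60010 + 4094) = 1/(-55916) = -1/55916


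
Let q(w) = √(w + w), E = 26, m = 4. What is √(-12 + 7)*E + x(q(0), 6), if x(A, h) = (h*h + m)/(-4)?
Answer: -10 + 26*I*√5 ≈ -10.0 + 58.138*I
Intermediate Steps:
q(w) = √2*√w (q(w) = √(2*w) = √2*√w)
x(A, h) = -1 - h²/4 (x(A, h) = (h*h + 4)/(-4) = (h² + 4)*(-¼) = (4 + h²)*(-¼) = -1 - h²/4)
√(-12 + 7)*E + x(q(0), 6) = √(-12 + 7)*26 + (-1 - ¼*6²) = √(-5)*26 + (-1 - ¼*36) = (I*√5)*26 + (-1 - 9) = 26*I*√5 - 10 = -10 + 26*I*√5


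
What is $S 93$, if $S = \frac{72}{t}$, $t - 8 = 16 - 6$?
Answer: $372$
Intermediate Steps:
$t = 18$ ($t = 8 + \left(16 - 6\right) = 8 + 10 = 18$)
$S = 4$ ($S = \frac{72}{18} = 72 \cdot \frac{1}{18} = 4$)
$S 93 = 4 \cdot 93 = 372$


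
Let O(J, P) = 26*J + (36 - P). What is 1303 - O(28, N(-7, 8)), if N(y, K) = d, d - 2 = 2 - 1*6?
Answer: 537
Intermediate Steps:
d = -2 (d = 2 + (2 - 1*6) = 2 + (2 - 6) = 2 - 4 = -2)
N(y, K) = -2
O(J, P) = 36 - P + 26*J
1303 - O(28, N(-7, 8)) = 1303 - (36 - 1*(-2) + 26*28) = 1303 - (36 + 2 + 728) = 1303 - 1*766 = 1303 - 766 = 537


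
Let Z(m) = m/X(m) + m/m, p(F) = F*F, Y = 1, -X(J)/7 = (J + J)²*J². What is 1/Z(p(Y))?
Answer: 28/27 ≈ 1.0370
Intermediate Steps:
X(J) = -28*J⁴ (X(J) = -7*(J + J)²*J² = -7*(2*J)²*J² = -7*4*J²*J² = -28*J⁴)
p(F) = F²
Z(m) = 1 - 1/(28*m³) (Z(m) = m/((-28*m⁴)) + m/m = m*(-1/(28*m⁴)) + 1 = -1/(28*m³) + 1 = 1 - 1/(28*m³))
1/Z(p(Y)) = 1/(1 - 1/(28*(1²)³)) = 1/(1 - 1/28/1³) = 1/(1 - 1/28*1) = 1/(1 - 1/28) = 1/(27/28) = 28/27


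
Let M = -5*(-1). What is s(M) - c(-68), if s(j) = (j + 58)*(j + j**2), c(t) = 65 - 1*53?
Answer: 1878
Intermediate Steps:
c(t) = 12 (c(t) = 65 - 53 = 12)
M = 5
s(j) = (58 + j)*(j + j**2)
s(M) - c(-68) = 5*(58 + 5**2 + 59*5) - 1*12 = 5*(58 + 25 + 295) - 12 = 5*378 - 12 = 1890 - 12 = 1878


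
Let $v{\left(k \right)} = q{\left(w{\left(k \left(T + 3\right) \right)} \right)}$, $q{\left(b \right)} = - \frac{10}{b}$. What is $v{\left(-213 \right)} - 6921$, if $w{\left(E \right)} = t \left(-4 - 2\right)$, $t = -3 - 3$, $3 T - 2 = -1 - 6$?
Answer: $- \frac{124583}{18} \approx -6921.3$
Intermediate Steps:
$T = - \frac{5}{3}$ ($T = \frac{2}{3} + \frac{-1 - 6}{3} = \frac{2}{3} + \frac{1}{3} \left(-7\right) = \frac{2}{3} - \frac{7}{3} = - \frac{5}{3} \approx -1.6667$)
$t = -6$
$w{\left(E \right)} = 36$ ($w{\left(E \right)} = - 6 \left(-4 - 2\right) = \left(-6\right) \left(-6\right) = 36$)
$v{\left(k \right)} = - \frac{5}{18}$ ($v{\left(k \right)} = - \frac{10}{36} = \left(-10\right) \frac{1}{36} = - \frac{5}{18}$)
$v{\left(-213 \right)} - 6921 = - \frac{5}{18} - 6921 = - \frac{124583}{18}$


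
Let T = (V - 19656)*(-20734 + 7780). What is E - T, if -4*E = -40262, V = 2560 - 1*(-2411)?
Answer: -380438849/2 ≈ -1.9022e+8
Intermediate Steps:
V = 4971 (V = 2560 + 2411 = 4971)
E = 20131/2 (E = -¼*(-40262) = 20131/2 ≈ 10066.)
T = 190229490 (T = (4971 - 19656)*(-20734 + 7780) = -14685*(-12954) = 190229490)
E - T = 20131/2 - 1*190229490 = 20131/2 - 190229490 = -380438849/2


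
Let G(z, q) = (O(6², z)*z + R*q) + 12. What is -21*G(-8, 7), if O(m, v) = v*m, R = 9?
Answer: -49959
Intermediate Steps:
O(m, v) = m*v
G(z, q) = 12 + 9*q + 36*z² (G(z, q) = ((6²*z)*z + 9*q) + 12 = ((36*z)*z + 9*q) + 12 = (36*z² + 9*q) + 12 = (9*q + 36*z²) + 12 = 12 + 9*q + 36*z²)
-21*G(-8, 7) = -21*(12 + 9*7 + 36*(-8)²) = -21*(12 + 63 + 36*64) = -21*(12 + 63 + 2304) = -21*2379 = -49959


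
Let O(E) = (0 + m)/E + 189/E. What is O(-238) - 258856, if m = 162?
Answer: -61608079/238 ≈ -2.5886e+5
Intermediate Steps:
O(E) = 351/E (O(E) = (0 + 162)/E + 189/E = 162/E + 189/E = 351/E)
O(-238) - 258856 = 351/(-238) - 258856 = 351*(-1/238) - 258856 = -351/238 - 258856 = -61608079/238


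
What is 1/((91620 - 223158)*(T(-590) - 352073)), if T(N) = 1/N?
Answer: 295/13661738656599 ≈ 2.1593e-11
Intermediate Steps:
1/((91620 - 223158)*(T(-590) - 352073)) = 1/((91620 - 223158)*(1/(-590) - 352073)) = 1/(-131538*(-1/590 - 352073)) = 1/(-131538*(-207723071/590)) = 1/(13661738656599/295) = 295/13661738656599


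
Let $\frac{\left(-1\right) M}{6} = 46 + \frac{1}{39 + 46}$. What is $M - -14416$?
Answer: $\frac{1201894}{85} \approx 14140.0$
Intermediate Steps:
$M = - \frac{23466}{85}$ ($M = - 6 \left(46 + \frac{1}{39 + 46}\right) = - 6 \left(46 + \frac{1}{85}\right) = \left(-6\right) \frac{3911}{85} = - \frac{23466}{85} \approx -276.07$)
$M - -14416 = - \frac{23466}{85} - -14416 = - \frac{23466}{85} + 14416 = \frac{1201894}{85}$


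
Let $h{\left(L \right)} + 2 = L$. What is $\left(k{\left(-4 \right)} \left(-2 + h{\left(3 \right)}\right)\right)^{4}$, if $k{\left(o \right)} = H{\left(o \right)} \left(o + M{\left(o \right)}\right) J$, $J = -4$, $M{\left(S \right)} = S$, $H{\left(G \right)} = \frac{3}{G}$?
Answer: $331776$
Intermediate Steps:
$h{\left(L \right)} = -2 + L$
$k{\left(o \right)} = -24$ ($k{\left(o \right)} = \frac{3}{o} \left(o + o\right) \left(-4\right) = \frac{3}{o} 2 o \left(-4\right) = 6 \left(-4\right) = -24$)
$\left(k{\left(-4 \right)} \left(-2 + h{\left(3 \right)}\right)\right)^{4} = \left(- 24 \left(-2 + \left(-2 + 3\right)\right)\right)^{4} = \left(- 24 \left(-2 + 1\right)\right)^{4} = \left(\left(-24\right) \left(-1\right)\right)^{4} = 24^{4} = 331776$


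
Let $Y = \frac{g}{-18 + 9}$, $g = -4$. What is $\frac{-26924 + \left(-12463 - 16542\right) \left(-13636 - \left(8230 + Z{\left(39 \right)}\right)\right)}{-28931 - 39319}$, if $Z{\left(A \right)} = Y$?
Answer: $- \frac{2853941837}{307125} \approx -9292.4$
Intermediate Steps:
$Y = \frac{4}{9}$ ($Y = - \frac{4}{-18 + 9} = - \frac{4}{-9} = \left(-4\right) \left(- \frac{1}{9}\right) = \frac{4}{9} \approx 0.44444$)
$Z{\left(A \right)} = \frac{4}{9}$
$\frac{-26924 + \left(-12463 - 16542\right) \left(-13636 - \left(8230 + Z{\left(39 \right)}\right)\right)}{-28931 - 39319} = \frac{-26924 + \left(-12463 - 16542\right) \left(-13636 - \frac{74074}{9}\right)}{-28931 - 39319} = \frac{-26924 - 29005 \left(-13636 - \frac{74074}{9}\right)}{-68250} = \left(-26924 - 29005 \left(-13636 - \frac{74074}{9}\right)\right) \left(- \frac{1}{68250}\right) = \left(-26924 - - \frac{5708125990}{9}\right) \left(- \frac{1}{68250}\right) = \left(-26924 + \frac{5708125990}{9}\right) \left(- \frac{1}{68250}\right) = \frac{5707883674}{9} \left(- \frac{1}{68250}\right) = - \frac{2853941837}{307125}$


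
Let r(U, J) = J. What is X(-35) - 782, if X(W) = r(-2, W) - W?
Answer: -782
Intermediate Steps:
X(W) = 0 (X(W) = W - W = 0)
X(-35) - 782 = 0 - 782 = -782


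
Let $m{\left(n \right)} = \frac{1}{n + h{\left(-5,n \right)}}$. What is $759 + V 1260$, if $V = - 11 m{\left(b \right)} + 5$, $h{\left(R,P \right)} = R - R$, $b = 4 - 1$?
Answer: $2439$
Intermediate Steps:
$b = 3$ ($b = 4 - 1 = 3$)
$h{\left(R,P \right)} = 0$
$m{\left(n \right)} = \frac{1}{n}$ ($m{\left(n \right)} = \frac{1}{n + 0} = \frac{1}{n}$)
$V = \frac{4}{3}$ ($V = - \frac{11}{3} + 5 = \frac{4}{3} \approx 1.3333$)
$759 + V 1260 = 759 + \frac{4}{3} \cdot 1260 = 759 + 1680 = 2439$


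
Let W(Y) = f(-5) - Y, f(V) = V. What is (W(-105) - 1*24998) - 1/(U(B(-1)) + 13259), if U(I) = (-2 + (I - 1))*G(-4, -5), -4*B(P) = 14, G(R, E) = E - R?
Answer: -660568840/26531 ≈ -24898.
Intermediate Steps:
B(P) = -7/2 (B(P) = -1/4*14 = -7/2)
W(Y) = -5 - Y
U(I) = 3 - I (U(I) = (-2 + (I - 1))*(-5 - 1*(-4)) = (-2 + (-1 + I))*(-5 + 4) = (-3 + I)*(-1) = 3 - I)
(W(-105) - 1*24998) - 1/(U(B(-1)) + 13259) = ((-5 - 1*(-105)) - 1*24998) - 1/((3 - 1*(-7/2)) + 13259) = ((-5 + 105) - 24998) - 1/((3 + 7/2) + 13259) = (100 - 24998) - 1/(13/2 + 13259) = -24898 - 1/26531/2 = -24898 - 1*2/26531 = -24898 - 2/26531 = -660568840/26531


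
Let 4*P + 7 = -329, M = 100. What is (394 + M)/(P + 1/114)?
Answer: -56316/9575 ≈ -5.8816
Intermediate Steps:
P = -84 (P = -7/4 + (¼)*(-329) = -7/4 - 329/4 = -84)
(394 + M)/(P + 1/114) = (394 + 100)/(-84 + 1/114) = 494/(-84 + 1/114) = 494/(-9575/114) = 494*(-114/9575) = -56316/9575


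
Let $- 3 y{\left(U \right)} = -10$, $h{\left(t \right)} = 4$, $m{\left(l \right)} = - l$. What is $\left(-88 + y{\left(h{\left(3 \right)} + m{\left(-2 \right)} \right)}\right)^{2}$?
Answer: $\frac{64516}{9} \approx 7168.4$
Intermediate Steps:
$y{\left(U \right)} = \frac{10}{3}$ ($y{\left(U \right)} = \left(- \frac{1}{3}\right) \left(-10\right) = \frac{10}{3}$)
$\left(-88 + y{\left(h{\left(3 \right)} + m{\left(-2 \right)} \right)}\right)^{2} = \left(-88 + \frac{10}{3}\right)^{2} = \left(- \frac{254}{3}\right)^{2} = \frac{64516}{9}$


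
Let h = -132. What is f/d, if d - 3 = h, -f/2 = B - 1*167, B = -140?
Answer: -614/129 ≈ -4.7597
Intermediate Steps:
f = 614 (f = -2*(-140 - 1*167) = -2*(-140 - 167) = -2*(-307) = 614)
d = -129 (d = 3 - 132 = -129)
f/d = 614/(-129) = 614*(-1/129) = -614/129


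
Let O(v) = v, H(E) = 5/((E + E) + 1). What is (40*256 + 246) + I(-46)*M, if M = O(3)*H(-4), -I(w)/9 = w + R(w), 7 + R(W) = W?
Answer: 60037/7 ≈ 8576.7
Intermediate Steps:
R(W) = -7 + W
H(E) = 5/(1 + 2*E) (H(E) = 5/(2*E + 1) = 5/(1 + 2*E))
I(w) = 63 - 18*w (I(w) = -9*(w + (-7 + w)) = -9*(-7 + 2*w) = 63 - 18*w)
M = -15/7 (M = 3*(5/(1 + 2*(-4))) = 3*(5/(1 - 8)) = 3*(5/(-7)) = 3*(5*(-⅐)) = 3*(-5/7) = -15/7 ≈ -2.1429)
(40*256 + 246) + I(-46)*M = (40*256 + 246) + (63 - 18*(-46))*(-15/7) = (10240 + 246) + (63 + 828)*(-15/7) = 10486 + 891*(-15/7) = 10486 - 13365/7 = 60037/7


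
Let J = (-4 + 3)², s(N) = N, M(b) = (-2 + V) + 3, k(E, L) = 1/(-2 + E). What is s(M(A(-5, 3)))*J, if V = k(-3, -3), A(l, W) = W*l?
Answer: ⅘ ≈ 0.80000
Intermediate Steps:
V = -⅕ (V = 1/(-2 - 3) = 1/(-5) = -⅕ ≈ -0.20000)
M(b) = ⅘ (M(b) = (-2 - ⅕) + 3 = -11/5 + 3 = ⅘)
J = 1 (J = (-1)² = 1)
s(M(A(-5, 3)))*J = (⅘)*1 = ⅘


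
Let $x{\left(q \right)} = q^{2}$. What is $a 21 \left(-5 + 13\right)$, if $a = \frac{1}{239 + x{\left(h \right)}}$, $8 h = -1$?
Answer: $\frac{3584}{5099} \approx 0.70288$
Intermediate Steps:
$h = - \frac{1}{8}$ ($h = \frac{1}{8} \left(-1\right) = - \frac{1}{8} \approx -0.125$)
$a = \frac{64}{15297}$ ($a = \frac{1}{239 + \left(- \frac{1}{8}\right)^{2}} = \frac{1}{239 + \frac{1}{64}} = \frac{1}{\frac{15297}{64}} = \frac{64}{15297} \approx 0.0041838$)
$a 21 \left(-5 + 13\right) = \frac{64 \cdot 21 \left(-5 + 13\right)}{15297} = \frac{64 \cdot 21 \cdot 8}{15297} = \frac{64}{15297} \cdot 168 = \frac{3584}{5099}$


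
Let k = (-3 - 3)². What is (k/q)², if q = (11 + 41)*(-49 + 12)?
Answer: 81/231361 ≈ 0.00035010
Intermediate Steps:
q = -1924 (q = 52*(-37) = -1924)
k = 36 (k = (-6)² = 36)
(k/q)² = (36/(-1924))² = (36*(-1/1924))² = (-9/481)² = 81/231361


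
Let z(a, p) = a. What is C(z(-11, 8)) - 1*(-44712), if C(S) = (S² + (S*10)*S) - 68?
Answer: 45975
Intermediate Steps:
C(S) = -68 + 11*S² (C(S) = (S² + (10*S)*S) - 68 = (S² + 10*S²) - 68 = 11*S² - 68 = -68 + 11*S²)
C(z(-11, 8)) - 1*(-44712) = (-68 + 11*(-11)²) - 1*(-44712) = (-68 + 11*121) + 44712 = (-68 + 1331) + 44712 = 1263 + 44712 = 45975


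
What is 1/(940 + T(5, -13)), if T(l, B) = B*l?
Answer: 1/875 ≈ 0.0011429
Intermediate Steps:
1/(940 + T(5, -13)) = 1/(940 - 13*5) = 1/(940 - 65) = 1/875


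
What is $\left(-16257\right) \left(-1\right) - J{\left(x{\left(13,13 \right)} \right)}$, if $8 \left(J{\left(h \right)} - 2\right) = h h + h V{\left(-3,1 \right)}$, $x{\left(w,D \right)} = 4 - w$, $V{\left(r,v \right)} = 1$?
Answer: $16246$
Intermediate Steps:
$J{\left(h \right)} = 2 + \frac{h}{8} + \frac{h^{2}}{8}$ ($J{\left(h \right)} = 2 + \frac{h h + h 1}{8} = 2 + \frac{h^{2} + h}{8} = 2 + \frac{h + h^{2}}{8} = 2 + \left(\frac{h}{8} + \frac{h^{2}}{8}\right) = 2 + \frac{h}{8} + \frac{h^{2}}{8}$)
$\left(-16257\right) \left(-1\right) - J{\left(x{\left(13,13 \right)} \right)} = \left(-16257\right) \left(-1\right) - \left(2 + \frac{4 - 13}{8} + \frac{\left(4 - 13\right)^{2}}{8}\right) = 16257 - \left(2 + \frac{4 - 13}{8} + \frac{\left(4 - 13\right)^{2}}{8}\right) = 16257 - \left(2 + \frac{1}{8} \left(-9\right) + \frac{\left(-9\right)^{2}}{8}\right) = 16257 - \left(2 - \frac{9}{8} + \frac{1}{8} \cdot 81\right) = 16257 - \left(2 - \frac{9}{8} + \frac{81}{8}\right) = 16257 - 11 = 16246$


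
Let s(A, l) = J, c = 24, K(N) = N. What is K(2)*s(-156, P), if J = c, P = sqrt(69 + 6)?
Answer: 48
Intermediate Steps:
P = 5*sqrt(3) (P = sqrt(75) = 5*sqrt(3) ≈ 8.6602)
J = 24
s(A, l) = 24
K(2)*s(-156, P) = 2*24 = 48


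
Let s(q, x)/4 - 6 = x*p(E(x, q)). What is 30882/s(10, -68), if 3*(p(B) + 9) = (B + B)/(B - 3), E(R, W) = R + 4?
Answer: 3103641/231028 ≈ 13.434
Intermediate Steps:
E(R, W) = 4 + R
p(B) = -9 + 2*B/(3*(-3 + B)) (p(B) = -9 + ((B + B)/(B - 3))/3 = -9 + ((2*B)/(-3 + B))/3 = -9 + (2*B/(-3 + B))/3 = -9 + 2*B/(3*(-3 + B)))
s(q, x) = 24 + 4*x*(-19 - 25*x)/(3*(1 + x)) (s(q, x) = 24 + 4*(x*((81 - 25*(4 + x))/(3*(-3 + (4 + x))))) = 24 + 4*(x*((81 + (-100 - 25*x))/(3*(1 + x)))) = 24 + 4*(x*((-19 - 25*x)/(3*(1 + x)))) = 24 + 4*(x*(-19 - 25*x)/(3*(1 + x))) = 24 + 4*x*(-19 - 25*x)/(3*(1 + x)))
30882/s(10, -68) = 30882/((4*(18 - 1*(-68) - 25*(-68)²)/(3*(1 - 68)))) = 30882/(((4/3)*(18 + 68 - 25*4624)/(-67))) = 30882/(((4/3)*(-1/67)*(18 + 68 - 115600))) = 30882/(((4/3)*(-1/67)*(-115514))) = 30882/(462056/201) = 30882*(201/462056) = 3103641/231028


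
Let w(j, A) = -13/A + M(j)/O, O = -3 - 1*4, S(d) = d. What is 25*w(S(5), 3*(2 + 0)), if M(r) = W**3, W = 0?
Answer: -325/6 ≈ -54.167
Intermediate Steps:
M(r) = 0 (M(r) = 0**3 = 0)
O = -7 (O = -3 - 4 = -7)
w(j, A) = -13/A (w(j, A) = -13/A + 0/(-7) = -13/A + 0*(-1/7) = -13/A + 0 = -13/A)
25*w(S(5), 3*(2 + 0)) = 25*(-13*1/(3*(2 + 0))) = 25*(-13/(3*2)) = 25*(-13/6) = -325/6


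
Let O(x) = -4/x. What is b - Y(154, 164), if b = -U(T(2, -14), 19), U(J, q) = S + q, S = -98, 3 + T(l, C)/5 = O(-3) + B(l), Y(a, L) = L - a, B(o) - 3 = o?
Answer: 69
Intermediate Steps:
B(o) = 3 + o
T(l, C) = 20/3 + 5*l (T(l, C) = -15 + 5*(-4/(-3) + (3 + l)) = -15 + 5*(-4*(-⅓) + (3 + l)) = -15 + 5*(4/3 + (3 + l)) = -15 + 5*(13/3 + l) = -15 + (65/3 + 5*l) = 20/3 + 5*l)
U(J, q) = -98 + q
b = 79 (b = -(-98 + 19) = -1*(-79) = 79)
b - Y(154, 164) = 79 - (164 - 1*154) = 79 - (164 - 154) = 79 - 1*10 = 79 - 10 = 69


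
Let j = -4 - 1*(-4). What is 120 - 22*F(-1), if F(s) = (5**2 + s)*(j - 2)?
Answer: 1176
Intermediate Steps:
j = 0 (j = -4 + 4 = 0)
F(s) = -50 - 2*s (F(s) = (5**2 + s)*(0 - 2) = (25 + s)*(-2) = -50 - 2*s)
120 - 22*F(-1) = 120 - 22*(-50 - 2*(-1)) = 120 - 22*(-50 + 2) = 120 - 22*(-48) = 120 + 1056 = 1176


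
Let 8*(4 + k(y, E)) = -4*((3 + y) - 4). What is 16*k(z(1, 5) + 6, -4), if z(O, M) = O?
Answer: -112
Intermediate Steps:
k(y, E) = -7/2 - y/2 (k(y, E) = -4 + (-4*((3 + y) - 4))/8 = -4 + (-4*(-1 + y))/8 = -4 + (4 - 4*y)/8 = -4 + (1/2 - y/2) = -7/2 - y/2)
16*k(z(1, 5) + 6, -4) = 16*(-7/2 - (1 + 6)/2) = 16*(-7/2 - 1/2*7) = 16*(-7/2 - 7/2) = 16*(-7) = -112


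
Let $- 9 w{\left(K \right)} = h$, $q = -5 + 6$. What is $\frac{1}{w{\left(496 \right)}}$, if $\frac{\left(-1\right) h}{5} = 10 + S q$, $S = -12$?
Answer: $- \frac{9}{10} \approx -0.9$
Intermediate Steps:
$q = 1$
$h = 10$ ($h = - 5 \left(10 - 12\right) = \left(-5\right) \left(-2\right) = 10$)
$w{\left(K \right)} = - \frac{10}{9}$ ($w{\left(K \right)} = \left(- \frac{1}{9}\right) 10 = - \frac{10}{9}$)
$\frac{1}{w{\left(496 \right)}} = \frac{1}{- \frac{10}{9}} = - \frac{9}{10}$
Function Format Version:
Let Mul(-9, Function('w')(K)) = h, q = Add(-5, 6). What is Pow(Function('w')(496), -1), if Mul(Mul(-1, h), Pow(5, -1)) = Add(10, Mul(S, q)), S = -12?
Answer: Rational(-9, 10) ≈ -0.90000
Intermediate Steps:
q = 1
h = 10 (h = Mul(-5, Add(10, Mul(-12, 1))) = Mul(-5, Add(10, -12)) = Mul(-5, -2) = 10)
Function('w')(K) = Rational(-10, 9) (Function('w')(K) = Mul(Rational(-1, 9), 10) = Rational(-10, 9))
Pow(Function('w')(496), -1) = Pow(Rational(-10, 9), -1) = Rational(-9, 10)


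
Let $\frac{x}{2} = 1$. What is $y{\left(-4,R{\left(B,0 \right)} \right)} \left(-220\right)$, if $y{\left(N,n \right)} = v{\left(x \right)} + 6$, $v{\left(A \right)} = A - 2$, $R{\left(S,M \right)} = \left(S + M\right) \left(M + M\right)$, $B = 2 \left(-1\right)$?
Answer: $-1320$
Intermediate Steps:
$x = 2$ ($x = 2 \cdot 1 = 2$)
$B = -2$
$R{\left(S,M \right)} = 2 M \left(M + S\right)$ ($R{\left(S,M \right)} = \left(M + S\right) 2 M = 2 M \left(M + S\right)$)
$v{\left(A \right)} = -2 + A$ ($v{\left(A \right)} = A - 2 = -2 + A$)
$y{\left(N,n \right)} = 6$ ($y{\left(N,n \right)} = \left(-2 + 2\right) + 6 = 0 + 6 = 6$)
$y{\left(-4,R{\left(B,0 \right)} \right)} \left(-220\right) = 6 \left(-220\right) = -1320$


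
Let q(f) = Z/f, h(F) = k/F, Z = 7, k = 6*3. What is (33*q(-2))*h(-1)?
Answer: 2079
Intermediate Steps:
k = 18
h(F) = 18/F
q(f) = 7/f
(33*q(-2))*h(-1) = (33*(7/(-2)))*(18/(-1)) = (33*(7*(-½)))*(18*(-1)) = (33*(-7/2))*(-18) = -231/2*(-18) = 2079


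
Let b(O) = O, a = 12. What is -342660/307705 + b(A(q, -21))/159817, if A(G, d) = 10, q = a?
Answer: -138632446/124497443 ≈ -1.1135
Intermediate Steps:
q = 12
-342660/307705 + b(A(q, -21))/159817 = -342660/307705 + 10/159817 = -342660*1/307705 + 10*(1/159817) = -68532/61541 + 10/159817 = -138632446/124497443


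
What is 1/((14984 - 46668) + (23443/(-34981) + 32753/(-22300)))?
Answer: -780076300/24717606000793 ≈ -3.1560e-5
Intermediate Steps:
1/((14984 - 46668) + (23443/(-34981) + 32753/(-22300))) = 1/(-31684 + (23443*(-1/34981) + 32753*(-1/22300))) = 1/(-31684 + (-23443/34981 - 32753/22300)) = 1/(-31684 - 1668511593/780076300) = 1/(-24717606000793/780076300) = -780076300/24717606000793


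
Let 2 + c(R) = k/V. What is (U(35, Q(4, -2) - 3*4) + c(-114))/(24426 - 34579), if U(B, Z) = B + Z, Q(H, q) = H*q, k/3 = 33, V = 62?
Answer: -905/629486 ≈ -0.0014377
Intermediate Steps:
k = 99 (k = 3*33 = 99)
c(R) = -25/62 (c(R) = -2 + 99/62 = -25/62)
(U(35, Q(4, -2) - 3*4) + c(-114))/(24426 - 34579) = ((35 + (4*(-2) - 3*4)) - 25/62)/(24426 - 34579) = ((35 + (-8 - 12)) - 25/62)/(-10153) = ((35 - 20) - 25/62)*(-1/10153) = (15 - 25/62)*(-1/10153) = (905/62)*(-1/10153) = -905/629486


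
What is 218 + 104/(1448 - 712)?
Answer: 20069/92 ≈ 218.14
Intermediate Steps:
218 + 104/(1448 - 712) = 218 + 104/736 = 218 + 104*(1/736) = 218 + 13/92 = 20069/92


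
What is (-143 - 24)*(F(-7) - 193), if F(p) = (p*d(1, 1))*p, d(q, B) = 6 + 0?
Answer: -16867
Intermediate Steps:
d(q, B) = 6
F(p) = 6*p² (F(p) = (p*6)*p = (6*p)*p = 6*p²)
(-143 - 24)*(F(-7) - 193) = (-143 - 24)*(6*(-7)² - 193) = -167*(6*49 - 193) = -167*(294 - 193) = -167*101 = -16867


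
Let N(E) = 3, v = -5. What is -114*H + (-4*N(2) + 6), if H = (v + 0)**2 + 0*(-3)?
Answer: -2856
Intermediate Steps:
H = 25 (H = (-5 + 0)**2 + 0*(-3) = (-5)**2 + 0 = 25 + 0 = 25)
-114*H + (-4*N(2) + 6) = -114*25 + (-4*3 + 6) = -2850 + (-12 + 6) = -2850 - 6 = -2856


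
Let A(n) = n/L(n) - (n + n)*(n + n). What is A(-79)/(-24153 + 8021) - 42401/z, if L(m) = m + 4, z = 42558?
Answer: 4729501903/8581820700 ≈ 0.55111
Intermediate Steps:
L(m) = 4 + m
A(n) = -4*n² + n/(4 + n) (A(n) = n/(4 + n) - (n + n)*(n + n) = n/(4 + n) - 2*n*2*n = n/(4 + n) - 4*n² = -4*n² + n/(4 + n))
A(-79)/(-24153 + 8021) - 42401/z = (-79*(1 - 4*(-79)*(4 - 79))/(4 - 79))/(-24153 + 8021) - 42401/42558 = -79*(1 - 4*(-79)*(-75))/(-75)/(-16132) - 42401*1/42558 = -79*(-1/75)*(1 - 23700)*(-1/16132) - 42401/42558 = -79*(-1/75)*(-23699)*(-1/16132) - 42401/42558 = -1872221/75*(-1/16132) - 42401/42558 = 1872221/1209900 - 42401/42558 = 4729501903/8581820700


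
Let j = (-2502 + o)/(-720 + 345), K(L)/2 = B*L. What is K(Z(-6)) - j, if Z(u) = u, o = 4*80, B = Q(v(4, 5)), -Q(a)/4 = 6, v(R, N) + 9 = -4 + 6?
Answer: 105818/375 ≈ 282.18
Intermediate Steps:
v(R, N) = -7 (v(R, N) = -9 + (-4 + 6) = -9 + 2 = -7)
Q(a) = -24 (Q(a) = -4*6 = -24)
B = -24
o = 320
K(L) = -48*L (K(L) = 2*(-24*L) = -48*L)
j = 2182/375 (j = (-2502 + 320)/(-720 + 345) = -2182/(-375) = -2182*(-1/375) = 2182/375 ≈ 5.8187)
K(Z(-6)) - j = -48*(-6) - 1*2182/375 = 288 - 2182/375 = 105818/375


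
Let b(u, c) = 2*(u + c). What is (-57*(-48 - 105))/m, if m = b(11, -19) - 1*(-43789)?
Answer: 2907/14591 ≈ 0.19923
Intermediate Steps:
b(u, c) = 2*c + 2*u (b(u, c) = 2*(c + u) = 2*c + 2*u)
m = 43773 (m = (2*(-19) + 2*11) - 1*(-43789) = (-38 + 22) + 43789 = -16 + 43789 = 43773)
(-57*(-48 - 105))/m = -57*(-48 - 105)/43773 = -57*(-153)*(1/43773) = 8721*(1/43773) = 2907/14591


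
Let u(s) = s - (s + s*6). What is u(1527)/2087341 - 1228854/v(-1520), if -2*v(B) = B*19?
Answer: -1282584818247/15070602020 ≈ -85.105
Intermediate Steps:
v(B) = -19*B/2 (v(B) = -B*19/2 = -19*B/2)
u(s) = -6*s (u(s) = s - (s + 6*s) = s - 7*s = -6*s)
u(1527)/2087341 - 1228854/v(-1520) = -6*1527/2087341 - 1228854/((-19/2*(-1520))) = -9162*1/2087341 - 1228854/14440 = -9162/2087341 - 1228854*1/14440 = -9162/2087341 - 614427/7220 = -1282584818247/15070602020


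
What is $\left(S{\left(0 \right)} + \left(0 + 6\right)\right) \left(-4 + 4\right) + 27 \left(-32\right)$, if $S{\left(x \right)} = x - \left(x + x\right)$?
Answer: $-864$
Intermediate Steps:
$S{\left(x \right)} = - x$ ($S{\left(x \right)} = x - 2 x = - x$)
$\left(S{\left(0 \right)} + \left(0 + 6\right)\right) \left(-4 + 4\right) + 27 \left(-32\right) = \left(\left(-1\right) 0 + \left(0 + 6\right)\right) \left(-4 + 4\right) + 27 \left(-32\right) = \left(0 + 6\right) 0 - 864 = 6 \cdot 0 - 864 = 0 - 864 = -864$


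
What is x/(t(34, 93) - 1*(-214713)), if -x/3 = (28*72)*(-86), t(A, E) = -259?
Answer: 260064/107227 ≈ 2.4254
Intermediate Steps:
x = 520128 (x = -3*28*72*(-86) = -6048*(-86) = -3*(-173376) = 520128)
x/(t(34, 93) - 1*(-214713)) = 520128/(-259 - 1*(-214713)) = 520128/(-259 + 214713) = 520128/214454 = 520128*(1/214454) = 260064/107227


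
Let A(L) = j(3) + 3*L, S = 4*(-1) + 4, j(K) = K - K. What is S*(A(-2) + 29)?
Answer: 0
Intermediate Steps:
j(K) = 0
S = 0 (S = -4 + 4 = 0)
A(L) = 3*L (A(L) = 0 + 3*L = 3*L)
S*(A(-2) + 29) = 0*(3*(-2) + 29) = 0*(-6 + 29) = 0*23 = 0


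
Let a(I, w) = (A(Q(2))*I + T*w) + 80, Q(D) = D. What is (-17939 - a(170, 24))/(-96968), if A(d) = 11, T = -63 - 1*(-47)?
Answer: 19505/96968 ≈ 0.20115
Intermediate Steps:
T = -16 (T = -63 + 47 = -16)
a(I, w) = 80 - 16*w + 11*I (a(I, w) = (11*I - 16*w) + 80 = (-16*w + 11*I) + 80 = 80 - 16*w + 11*I)
(-17939 - a(170, 24))/(-96968) = (-17939 - (80 - 16*24 + 11*170))/(-96968) = (-17939 - (80 - 384 + 1870))*(-1/96968) = (-17939 - 1*1566)*(-1/96968) = (-17939 - 1566)*(-1/96968) = -19505*(-1/96968) = 19505/96968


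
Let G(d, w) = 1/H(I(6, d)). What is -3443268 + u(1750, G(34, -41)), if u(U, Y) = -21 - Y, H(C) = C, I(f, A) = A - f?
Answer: -96412093/28 ≈ -3.4433e+6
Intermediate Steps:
G(d, w) = 1/(-6 + d) (G(d, w) = 1/(d - 1*6) = 1/(d - 6) = 1/(-6 + d))
-3443268 + u(1750, G(34, -41)) = -3443268 + (-21 - 1/(-6 + 34)) = -3443268 + (-21 - 1/28) = -3443268 - 589/28 = -96412093/28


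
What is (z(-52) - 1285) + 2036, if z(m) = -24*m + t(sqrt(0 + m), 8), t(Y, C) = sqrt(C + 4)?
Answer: 1999 + 2*sqrt(3) ≈ 2002.5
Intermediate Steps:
t(Y, C) = sqrt(4 + C)
z(m) = -24*m + 2*sqrt(3) (z(m) = -24*m + sqrt(4 + 8) = -24*m + sqrt(12) = -24*m + 2*sqrt(3))
(z(-52) - 1285) + 2036 = ((-24*(-52) + 2*sqrt(3)) - 1285) + 2036 = ((1248 + 2*sqrt(3)) - 1285) + 2036 = (-37 + 2*sqrt(3)) + 2036 = 1999 + 2*sqrt(3)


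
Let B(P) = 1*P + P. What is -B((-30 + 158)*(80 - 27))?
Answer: -13568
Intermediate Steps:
B(P) = 2*P (B(P) = P + P = 2*P)
-B((-30 + 158)*(80 - 27)) = -2*(-30 + 158)*(80 - 27) = -2*128*53 = -2*6784 = -1*13568 = -13568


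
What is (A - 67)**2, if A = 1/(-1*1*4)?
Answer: 72361/16 ≈ 4522.6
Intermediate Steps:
A = -1/4 (A = 1/(-1*4) = 1/(-4) = -1/4 ≈ -0.25000)
(A - 67)**2 = (-1/4 - 67)**2 = (-269/4)**2 = 72361/16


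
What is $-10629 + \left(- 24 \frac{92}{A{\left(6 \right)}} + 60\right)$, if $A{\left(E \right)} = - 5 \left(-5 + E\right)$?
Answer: $- \frac{50637}{5} \approx -10127.0$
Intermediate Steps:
$A{\left(E \right)} = 25 - 5 E$
$-10629 + \left(- 24 \frac{92}{A{\left(6 \right)}} + 60\right) = -10629 - \left(-60 + 24 \frac{92}{25 - 30}\right) = -10629 - \left(-60 + 24 \frac{92}{-5}\right) = -10629 - \left(-60 + 24 \cdot 92 \left(- \frac{1}{5}\right)\right) = -10629 + \left(\left(-24\right) \left(- \frac{92}{5}\right) + 60\right) = -10629 + \left(\frac{2208}{5} + 60\right) = -10629 + \frac{2508}{5} = - \frac{50637}{5}$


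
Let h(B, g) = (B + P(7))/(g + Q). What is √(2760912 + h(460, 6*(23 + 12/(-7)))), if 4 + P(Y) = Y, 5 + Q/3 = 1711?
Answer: √25852076429655/3060 ≈ 1661.6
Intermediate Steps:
Q = 5118 (Q = -15 + 3*1711 = -15 + 5133 = 5118)
P(Y) = -4 + Y
h(B, g) = (3 + B)/(5118 + g) (h(B, g) = (B + (-4 + 7))/(g + 5118) = (B + 3)/(5118 + g) = (3 + B)/(5118 + g))
√(2760912 + h(460, 6*(23 + 12/(-7)))) = √(2760912 + (3 + 460)/(5118 + 6*(23 + 12/(-7)))) = √(2760912 + 463/(5118 + 6*(23 + 12*(-⅐)))) = √(2760912 + 463/(5118 + 6*(23 - 12/7))) = √(2760912 + 463/(5118 + 6*(149/7))) = √(2760912 + 463/(5118 + 894/7)) = √(2760912 + 463/(36720/7)) = √(2760912 + (7/36720)*463) = √(2760912 + 3241/36720) = √(101380691881/36720) = √25852076429655/3060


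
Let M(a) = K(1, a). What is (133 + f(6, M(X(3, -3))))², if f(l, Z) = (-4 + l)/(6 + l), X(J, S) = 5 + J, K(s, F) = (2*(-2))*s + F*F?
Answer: 638401/36 ≈ 17733.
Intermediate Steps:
K(s, F) = F² - 4*s (K(s, F) = -4*s + F² = F² - 4*s)
M(a) = -4 + a² (M(a) = a² - 4*1 = a² - 4 = -4 + a²)
f(l, Z) = (-4 + l)/(6 + l)
(133 + f(6, M(X(3, -3))))² = (133 + (-4 + 6)/(6 + 6))² = (133 + 2/12)² = (133 + (1/12)*2)² = (133 + ⅙)² = (799/6)² = 638401/36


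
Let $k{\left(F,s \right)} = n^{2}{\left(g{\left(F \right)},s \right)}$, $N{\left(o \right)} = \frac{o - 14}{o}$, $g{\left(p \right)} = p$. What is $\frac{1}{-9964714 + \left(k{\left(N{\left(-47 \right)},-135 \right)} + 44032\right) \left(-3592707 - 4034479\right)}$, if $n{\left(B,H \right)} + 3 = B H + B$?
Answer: $- \frac{2209}{1269230862004044} \approx -1.7404 \cdot 10^{-12}$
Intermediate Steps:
$N{\left(o \right)} = \frac{-14 + o}{o}$ ($N{\left(o \right)} = \frac{o - 14}{o} = \frac{-14 + o}{o}$)
$n{\left(B,H \right)} = -3 + B + B H$ ($n{\left(B,H \right)} = -3 + \left(B H + B\right) = -3 + \left(B + B H\right) = -3 + B + B H$)
$k{\left(F,s \right)} = \left(-3 + F + F s\right)^{2}$
$\frac{1}{-9964714 + \left(k{\left(N{\left(-47 \right)},-135 \right)} + 44032\right) \left(-3592707 - 4034479\right)} = \frac{1}{-9964714 + \left(\left(-3 + \frac{-14 - 47}{-47} + \frac{-14 - 47}{-47} \left(-135\right)\right)^{2} + 44032\right) \left(-3592707 - 4034479\right)} = \frac{1}{-9964714 + \left(\left(-3 - - \frac{61}{47} + \left(- \frac{1}{47}\right) \left(-61\right) \left(-135\right)\right)^{2} + 44032\right) \left(-7627186\right)} = \frac{1}{-9964714 + \left(\left(-3 + \frac{61}{47} + \frac{61}{47} \left(-135\right)\right)^{2} + 44032\right) \left(-7627186\right)} = \frac{1}{-9964714 + \left(\left(-3 + \frac{61}{47} - \frac{8235}{47}\right)^{2} + 44032\right) \left(-7627186\right)} = \frac{1}{-9964714 + \left(\left(- \frac{8315}{47}\right)^{2} + 44032\right) \left(-7627186\right)} = \frac{1}{-9964714 + \left(\frac{69139225}{2209} + 44032\right) \left(-7627186\right)} = \frac{1}{-9964714 + \frac{166405913}{2209} \left(-7627186\right)} = \frac{1}{-9964714 - \frac{1269208849950818}{2209}} = \frac{1}{- \frac{1269230862004044}{2209}} = - \frac{2209}{1269230862004044}$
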